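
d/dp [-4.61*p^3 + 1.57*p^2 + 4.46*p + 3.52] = -13.83*p^2 + 3.14*p + 4.46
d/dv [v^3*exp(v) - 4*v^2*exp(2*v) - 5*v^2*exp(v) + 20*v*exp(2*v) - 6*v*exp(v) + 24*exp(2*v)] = (v^3 - 8*v^2*exp(v) - 2*v^2 + 32*v*exp(v) - 16*v + 68*exp(v) - 6)*exp(v)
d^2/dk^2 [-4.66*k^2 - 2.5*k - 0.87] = -9.32000000000000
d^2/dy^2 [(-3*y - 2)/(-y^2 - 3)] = 2*(4*y^2*(3*y + 2) - (9*y + 2)*(y^2 + 3))/(y^2 + 3)^3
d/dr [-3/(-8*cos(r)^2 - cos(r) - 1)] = 3*(16*cos(r) + 1)*sin(r)/(8*cos(r)^2 + cos(r) + 1)^2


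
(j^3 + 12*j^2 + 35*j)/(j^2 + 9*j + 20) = j*(j + 7)/(j + 4)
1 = 1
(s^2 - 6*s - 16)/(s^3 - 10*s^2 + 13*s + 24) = (s + 2)/(s^2 - 2*s - 3)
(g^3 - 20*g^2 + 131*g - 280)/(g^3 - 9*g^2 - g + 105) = (g - 8)/(g + 3)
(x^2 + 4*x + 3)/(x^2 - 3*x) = (x^2 + 4*x + 3)/(x*(x - 3))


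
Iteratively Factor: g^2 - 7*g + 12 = (g - 3)*(g - 4)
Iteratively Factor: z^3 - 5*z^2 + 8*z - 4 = (z - 1)*(z^2 - 4*z + 4) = (z - 2)*(z - 1)*(z - 2)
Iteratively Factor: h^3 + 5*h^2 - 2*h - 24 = (h + 4)*(h^2 + h - 6) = (h + 3)*(h + 4)*(h - 2)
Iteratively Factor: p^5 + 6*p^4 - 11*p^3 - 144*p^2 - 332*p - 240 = (p + 4)*(p^4 + 2*p^3 - 19*p^2 - 68*p - 60) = (p - 5)*(p + 4)*(p^3 + 7*p^2 + 16*p + 12) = (p - 5)*(p + 3)*(p + 4)*(p^2 + 4*p + 4) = (p - 5)*(p + 2)*(p + 3)*(p + 4)*(p + 2)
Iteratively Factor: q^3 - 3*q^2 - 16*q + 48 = (q - 4)*(q^2 + q - 12) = (q - 4)*(q + 4)*(q - 3)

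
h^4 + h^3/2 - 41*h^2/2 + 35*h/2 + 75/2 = (h - 3)*(h - 5/2)*(h + 1)*(h + 5)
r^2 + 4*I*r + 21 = (r - 3*I)*(r + 7*I)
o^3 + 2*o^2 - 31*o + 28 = (o - 4)*(o - 1)*(o + 7)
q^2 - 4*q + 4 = (q - 2)^2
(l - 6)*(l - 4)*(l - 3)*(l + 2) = l^4 - 11*l^3 + 28*l^2 + 36*l - 144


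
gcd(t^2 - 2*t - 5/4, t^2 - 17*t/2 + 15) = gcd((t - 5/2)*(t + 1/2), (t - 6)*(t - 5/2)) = t - 5/2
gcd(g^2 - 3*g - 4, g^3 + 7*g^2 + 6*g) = g + 1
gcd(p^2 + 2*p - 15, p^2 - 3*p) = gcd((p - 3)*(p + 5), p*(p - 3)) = p - 3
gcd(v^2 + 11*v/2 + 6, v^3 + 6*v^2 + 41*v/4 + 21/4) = v + 3/2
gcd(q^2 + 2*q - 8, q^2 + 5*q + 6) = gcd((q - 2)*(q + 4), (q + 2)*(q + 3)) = 1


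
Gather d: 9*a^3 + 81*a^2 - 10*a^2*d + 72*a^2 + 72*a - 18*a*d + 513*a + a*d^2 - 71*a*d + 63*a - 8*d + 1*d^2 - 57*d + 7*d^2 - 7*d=9*a^3 + 153*a^2 + 648*a + d^2*(a + 8) + d*(-10*a^2 - 89*a - 72)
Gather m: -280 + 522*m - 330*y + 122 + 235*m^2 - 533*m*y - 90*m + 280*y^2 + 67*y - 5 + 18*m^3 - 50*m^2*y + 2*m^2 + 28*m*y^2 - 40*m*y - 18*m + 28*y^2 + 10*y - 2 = 18*m^3 + m^2*(237 - 50*y) + m*(28*y^2 - 573*y + 414) + 308*y^2 - 253*y - 165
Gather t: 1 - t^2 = 1 - t^2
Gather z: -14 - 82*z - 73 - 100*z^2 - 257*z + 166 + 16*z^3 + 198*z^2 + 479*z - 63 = 16*z^3 + 98*z^2 + 140*z + 16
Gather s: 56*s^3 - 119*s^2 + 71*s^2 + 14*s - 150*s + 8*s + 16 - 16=56*s^3 - 48*s^2 - 128*s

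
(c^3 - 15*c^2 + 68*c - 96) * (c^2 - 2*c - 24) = c^5 - 17*c^4 + 74*c^3 + 128*c^2 - 1440*c + 2304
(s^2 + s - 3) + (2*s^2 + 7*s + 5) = 3*s^2 + 8*s + 2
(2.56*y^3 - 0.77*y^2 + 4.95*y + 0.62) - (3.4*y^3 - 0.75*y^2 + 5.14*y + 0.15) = -0.84*y^3 - 0.02*y^2 - 0.19*y + 0.47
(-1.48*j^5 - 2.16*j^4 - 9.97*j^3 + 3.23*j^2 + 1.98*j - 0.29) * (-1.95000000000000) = 2.886*j^5 + 4.212*j^4 + 19.4415*j^3 - 6.2985*j^2 - 3.861*j + 0.5655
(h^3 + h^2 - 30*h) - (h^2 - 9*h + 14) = h^3 - 21*h - 14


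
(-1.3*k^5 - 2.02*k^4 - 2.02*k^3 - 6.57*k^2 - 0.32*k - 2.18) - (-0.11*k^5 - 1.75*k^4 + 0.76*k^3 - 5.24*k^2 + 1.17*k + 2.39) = -1.19*k^5 - 0.27*k^4 - 2.78*k^3 - 1.33*k^2 - 1.49*k - 4.57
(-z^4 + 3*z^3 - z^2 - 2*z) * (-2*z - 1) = 2*z^5 - 5*z^4 - z^3 + 5*z^2 + 2*z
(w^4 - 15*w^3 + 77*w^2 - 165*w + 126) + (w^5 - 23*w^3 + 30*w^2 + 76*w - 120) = w^5 + w^4 - 38*w^3 + 107*w^2 - 89*w + 6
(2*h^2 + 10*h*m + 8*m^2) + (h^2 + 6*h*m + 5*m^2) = 3*h^2 + 16*h*m + 13*m^2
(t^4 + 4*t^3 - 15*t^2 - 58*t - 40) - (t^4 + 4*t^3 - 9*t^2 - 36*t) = -6*t^2 - 22*t - 40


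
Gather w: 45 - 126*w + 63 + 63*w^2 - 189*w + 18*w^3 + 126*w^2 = 18*w^3 + 189*w^2 - 315*w + 108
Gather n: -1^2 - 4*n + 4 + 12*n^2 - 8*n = 12*n^2 - 12*n + 3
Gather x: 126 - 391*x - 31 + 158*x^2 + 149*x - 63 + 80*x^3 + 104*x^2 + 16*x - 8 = 80*x^3 + 262*x^2 - 226*x + 24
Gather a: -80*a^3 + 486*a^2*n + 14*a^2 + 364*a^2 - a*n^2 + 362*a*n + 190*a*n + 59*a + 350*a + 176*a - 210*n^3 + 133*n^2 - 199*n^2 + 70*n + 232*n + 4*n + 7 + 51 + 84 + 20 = -80*a^3 + a^2*(486*n + 378) + a*(-n^2 + 552*n + 585) - 210*n^3 - 66*n^2 + 306*n + 162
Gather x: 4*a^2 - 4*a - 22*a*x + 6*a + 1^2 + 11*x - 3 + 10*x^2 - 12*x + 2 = 4*a^2 + 2*a + 10*x^2 + x*(-22*a - 1)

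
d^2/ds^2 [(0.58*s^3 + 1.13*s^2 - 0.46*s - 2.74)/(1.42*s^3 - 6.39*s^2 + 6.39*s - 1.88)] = (15.082672*s^6 - 37.1420879999999*s^5 - 84.195492*s^4 + 536.521298*s^3 - 958.44462*s^2 + 672.847644*s - 160.991972)/(2.863288*s^9 - 38.654388*s^8 + 212.599134*s^7 - 620.179107*s^6 + 1059.048567*s^5 - 1115.396865*s^4 + 736.559751*s^3 - 298.047492*s^2 + 67.754448*s - 6.644672)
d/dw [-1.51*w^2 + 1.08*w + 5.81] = 1.08 - 3.02*w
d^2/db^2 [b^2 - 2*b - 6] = 2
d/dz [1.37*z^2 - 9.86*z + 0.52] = 2.74*z - 9.86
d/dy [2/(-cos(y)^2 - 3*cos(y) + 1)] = -2*(2*cos(y) + 3)*sin(y)/(sin(y)^2 - 3*cos(y))^2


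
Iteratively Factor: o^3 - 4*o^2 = (o)*(o^2 - 4*o) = o^2*(o - 4)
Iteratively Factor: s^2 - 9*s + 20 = (s - 4)*(s - 5)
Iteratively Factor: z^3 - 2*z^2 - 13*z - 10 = (z + 1)*(z^2 - 3*z - 10) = (z - 5)*(z + 1)*(z + 2)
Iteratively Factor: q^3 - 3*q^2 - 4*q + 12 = (q - 3)*(q^2 - 4) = (q - 3)*(q - 2)*(q + 2)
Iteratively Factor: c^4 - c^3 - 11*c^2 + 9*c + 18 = (c - 3)*(c^3 + 2*c^2 - 5*c - 6) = (c - 3)*(c + 3)*(c^2 - c - 2) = (c - 3)*(c + 1)*(c + 3)*(c - 2)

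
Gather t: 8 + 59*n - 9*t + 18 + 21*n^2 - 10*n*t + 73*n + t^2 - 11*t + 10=21*n^2 + 132*n + t^2 + t*(-10*n - 20) + 36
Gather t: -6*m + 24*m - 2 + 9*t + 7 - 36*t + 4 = 18*m - 27*t + 9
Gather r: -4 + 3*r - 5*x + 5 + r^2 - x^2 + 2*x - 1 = r^2 + 3*r - x^2 - 3*x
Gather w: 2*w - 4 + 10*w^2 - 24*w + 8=10*w^2 - 22*w + 4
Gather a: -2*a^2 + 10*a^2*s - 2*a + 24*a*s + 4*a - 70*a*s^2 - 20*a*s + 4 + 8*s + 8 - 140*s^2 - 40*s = a^2*(10*s - 2) + a*(-70*s^2 + 4*s + 2) - 140*s^2 - 32*s + 12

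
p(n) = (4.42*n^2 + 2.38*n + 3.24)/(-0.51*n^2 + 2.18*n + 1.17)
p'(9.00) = 2.37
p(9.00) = -18.65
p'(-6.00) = 0.33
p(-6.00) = -4.89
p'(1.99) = 5.41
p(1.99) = 7.30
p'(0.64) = 1.60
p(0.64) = 2.79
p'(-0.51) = -1518.50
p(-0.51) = -42.66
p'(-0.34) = -56.03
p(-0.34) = 7.95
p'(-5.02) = 0.39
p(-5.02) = -4.54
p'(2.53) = 8.52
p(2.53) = 10.98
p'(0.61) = 1.51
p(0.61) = 2.74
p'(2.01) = 5.50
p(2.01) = 7.41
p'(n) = (1.02*n - 2.18)*(4.42*n^2 + 2.38*n + 3.24)/(-0.51*n^2 + 2.18*n + 1.17)^2 + (8.84*n + 2.38)/(-0.51*n^2 + 2.18*n + 1.17) = (10.8494*n^2 + 13.6476*n - 4.2786)/(0.2601*n^4 - 2.2236*n^3 + 3.559*n^2 + 5.1012*n + 1.3689)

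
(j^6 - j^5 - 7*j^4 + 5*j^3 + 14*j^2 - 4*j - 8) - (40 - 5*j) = j^6 - j^5 - 7*j^4 + 5*j^3 + 14*j^2 + j - 48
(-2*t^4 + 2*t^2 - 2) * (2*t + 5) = -4*t^5 - 10*t^4 + 4*t^3 + 10*t^2 - 4*t - 10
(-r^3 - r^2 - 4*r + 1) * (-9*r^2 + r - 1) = 9*r^5 + 8*r^4 + 36*r^3 - 12*r^2 + 5*r - 1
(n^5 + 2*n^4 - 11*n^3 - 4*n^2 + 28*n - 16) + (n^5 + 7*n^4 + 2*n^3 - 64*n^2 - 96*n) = 2*n^5 + 9*n^4 - 9*n^3 - 68*n^2 - 68*n - 16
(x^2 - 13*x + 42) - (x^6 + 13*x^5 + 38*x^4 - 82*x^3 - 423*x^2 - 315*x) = -x^6 - 13*x^5 - 38*x^4 + 82*x^3 + 424*x^2 + 302*x + 42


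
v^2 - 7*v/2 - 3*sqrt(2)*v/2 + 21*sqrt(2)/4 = (v - 7/2)*(v - 3*sqrt(2)/2)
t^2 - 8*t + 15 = (t - 5)*(t - 3)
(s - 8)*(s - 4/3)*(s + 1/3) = s^3 - 9*s^2 + 68*s/9 + 32/9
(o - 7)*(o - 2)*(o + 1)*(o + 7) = o^4 - o^3 - 51*o^2 + 49*o + 98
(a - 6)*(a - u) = a^2 - a*u - 6*a + 6*u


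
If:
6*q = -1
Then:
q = -1/6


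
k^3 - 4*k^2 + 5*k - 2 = (k - 2)*(k - 1)^2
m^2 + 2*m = m*(m + 2)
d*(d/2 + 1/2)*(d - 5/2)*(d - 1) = d^4/2 - 5*d^3/4 - d^2/2 + 5*d/4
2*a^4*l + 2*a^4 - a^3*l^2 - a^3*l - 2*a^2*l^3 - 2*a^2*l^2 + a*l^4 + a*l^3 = (-2*a + l)*(-a + l)*(a + l)*(a*l + a)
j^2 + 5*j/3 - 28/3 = (j - 7/3)*(j + 4)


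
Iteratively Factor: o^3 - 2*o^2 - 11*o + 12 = (o - 4)*(o^2 + 2*o - 3) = (o - 4)*(o + 3)*(o - 1)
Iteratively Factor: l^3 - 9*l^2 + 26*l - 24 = (l - 2)*(l^2 - 7*l + 12) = (l - 3)*(l - 2)*(l - 4)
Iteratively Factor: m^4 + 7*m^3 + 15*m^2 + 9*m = (m + 3)*(m^3 + 4*m^2 + 3*m) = m*(m + 3)*(m^2 + 4*m + 3) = m*(m + 3)^2*(m + 1)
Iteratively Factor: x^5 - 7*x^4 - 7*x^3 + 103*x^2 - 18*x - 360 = (x - 5)*(x^4 - 2*x^3 - 17*x^2 + 18*x + 72) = (x - 5)*(x + 2)*(x^3 - 4*x^2 - 9*x + 36) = (x - 5)*(x + 2)*(x + 3)*(x^2 - 7*x + 12) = (x - 5)*(x - 4)*(x + 2)*(x + 3)*(x - 3)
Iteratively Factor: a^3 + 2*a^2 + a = (a + 1)*(a^2 + a) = (a + 1)^2*(a)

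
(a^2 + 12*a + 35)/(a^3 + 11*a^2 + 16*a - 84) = (a + 5)/(a^2 + 4*a - 12)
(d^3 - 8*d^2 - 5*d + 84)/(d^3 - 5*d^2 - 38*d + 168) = (d + 3)/(d + 6)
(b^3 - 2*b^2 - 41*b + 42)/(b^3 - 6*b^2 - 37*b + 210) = (b - 1)/(b - 5)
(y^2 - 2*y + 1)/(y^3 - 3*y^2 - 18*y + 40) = (y^2 - 2*y + 1)/(y^3 - 3*y^2 - 18*y + 40)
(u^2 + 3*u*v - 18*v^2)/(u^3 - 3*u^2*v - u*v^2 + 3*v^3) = (u + 6*v)/(u^2 - v^2)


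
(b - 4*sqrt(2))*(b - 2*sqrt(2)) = b^2 - 6*sqrt(2)*b + 16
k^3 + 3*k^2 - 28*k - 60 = (k - 5)*(k + 2)*(k + 6)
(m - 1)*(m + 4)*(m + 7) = m^3 + 10*m^2 + 17*m - 28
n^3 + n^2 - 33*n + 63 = (n - 3)^2*(n + 7)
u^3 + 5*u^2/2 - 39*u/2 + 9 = (u - 3)*(u - 1/2)*(u + 6)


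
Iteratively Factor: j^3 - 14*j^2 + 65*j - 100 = (j - 5)*(j^2 - 9*j + 20) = (j - 5)^2*(j - 4)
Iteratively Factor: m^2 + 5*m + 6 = (m + 2)*(m + 3)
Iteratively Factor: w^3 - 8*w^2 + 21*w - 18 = (w - 3)*(w^2 - 5*w + 6) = (w - 3)^2*(w - 2)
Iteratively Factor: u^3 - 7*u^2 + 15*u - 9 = (u - 3)*(u^2 - 4*u + 3) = (u - 3)*(u - 1)*(u - 3)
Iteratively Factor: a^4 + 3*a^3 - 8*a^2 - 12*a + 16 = (a - 1)*(a^3 + 4*a^2 - 4*a - 16) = (a - 1)*(a + 4)*(a^2 - 4) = (a - 2)*(a - 1)*(a + 4)*(a + 2)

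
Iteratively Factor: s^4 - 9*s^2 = (s)*(s^3 - 9*s) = s^2*(s^2 - 9) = s^2*(s - 3)*(s + 3)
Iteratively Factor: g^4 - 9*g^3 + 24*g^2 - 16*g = (g - 1)*(g^3 - 8*g^2 + 16*g) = g*(g - 1)*(g^2 - 8*g + 16) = g*(g - 4)*(g - 1)*(g - 4)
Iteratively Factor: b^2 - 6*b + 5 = (b - 1)*(b - 5)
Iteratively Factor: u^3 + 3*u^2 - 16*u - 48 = (u - 4)*(u^2 + 7*u + 12) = (u - 4)*(u + 4)*(u + 3)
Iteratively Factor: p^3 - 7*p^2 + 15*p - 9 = (p - 1)*(p^2 - 6*p + 9) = (p - 3)*(p - 1)*(p - 3)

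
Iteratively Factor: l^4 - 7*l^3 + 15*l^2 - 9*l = (l - 1)*(l^3 - 6*l^2 + 9*l) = (l - 3)*(l - 1)*(l^2 - 3*l) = l*(l - 3)*(l - 1)*(l - 3)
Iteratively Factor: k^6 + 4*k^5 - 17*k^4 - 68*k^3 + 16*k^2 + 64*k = (k)*(k^5 + 4*k^4 - 17*k^3 - 68*k^2 + 16*k + 64) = k*(k - 1)*(k^4 + 5*k^3 - 12*k^2 - 80*k - 64) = k*(k - 1)*(k + 1)*(k^3 + 4*k^2 - 16*k - 64) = k*(k - 4)*(k - 1)*(k + 1)*(k^2 + 8*k + 16) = k*(k - 4)*(k - 1)*(k + 1)*(k + 4)*(k + 4)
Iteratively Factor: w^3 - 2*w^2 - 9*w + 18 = (w + 3)*(w^2 - 5*w + 6) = (w - 3)*(w + 3)*(w - 2)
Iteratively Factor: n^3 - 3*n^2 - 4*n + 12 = (n + 2)*(n^2 - 5*n + 6) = (n - 2)*(n + 2)*(n - 3)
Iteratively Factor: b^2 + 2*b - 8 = (b + 4)*(b - 2)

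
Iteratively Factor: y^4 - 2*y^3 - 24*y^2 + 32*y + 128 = (y - 4)*(y^3 + 2*y^2 - 16*y - 32) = (y - 4)*(y + 2)*(y^2 - 16) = (y - 4)*(y + 2)*(y + 4)*(y - 4)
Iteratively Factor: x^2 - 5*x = (x - 5)*(x)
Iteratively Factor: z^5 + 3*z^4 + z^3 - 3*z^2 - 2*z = (z + 1)*(z^4 + 2*z^3 - z^2 - 2*z) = (z + 1)*(z + 2)*(z^3 - z) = (z + 1)^2*(z + 2)*(z^2 - z) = z*(z + 1)^2*(z + 2)*(z - 1)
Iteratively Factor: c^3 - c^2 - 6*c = (c + 2)*(c^2 - 3*c) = (c - 3)*(c + 2)*(c)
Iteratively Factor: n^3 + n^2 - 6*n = (n)*(n^2 + n - 6) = n*(n + 3)*(n - 2)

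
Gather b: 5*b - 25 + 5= 5*b - 20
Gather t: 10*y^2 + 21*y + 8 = 10*y^2 + 21*y + 8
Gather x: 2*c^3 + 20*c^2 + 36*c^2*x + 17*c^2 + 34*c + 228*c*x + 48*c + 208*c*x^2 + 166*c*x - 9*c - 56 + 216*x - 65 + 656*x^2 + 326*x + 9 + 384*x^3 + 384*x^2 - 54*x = 2*c^3 + 37*c^2 + 73*c + 384*x^3 + x^2*(208*c + 1040) + x*(36*c^2 + 394*c + 488) - 112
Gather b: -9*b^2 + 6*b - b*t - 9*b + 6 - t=-9*b^2 + b*(-t - 3) - t + 6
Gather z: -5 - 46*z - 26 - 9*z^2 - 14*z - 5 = -9*z^2 - 60*z - 36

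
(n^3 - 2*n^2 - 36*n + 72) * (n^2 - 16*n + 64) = n^5 - 18*n^4 + 60*n^3 + 520*n^2 - 3456*n + 4608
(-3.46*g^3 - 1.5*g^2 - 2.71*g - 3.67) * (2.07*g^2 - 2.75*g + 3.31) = -7.1622*g^5 + 6.41*g^4 - 12.9373*g^3 - 5.1094*g^2 + 1.1224*g - 12.1477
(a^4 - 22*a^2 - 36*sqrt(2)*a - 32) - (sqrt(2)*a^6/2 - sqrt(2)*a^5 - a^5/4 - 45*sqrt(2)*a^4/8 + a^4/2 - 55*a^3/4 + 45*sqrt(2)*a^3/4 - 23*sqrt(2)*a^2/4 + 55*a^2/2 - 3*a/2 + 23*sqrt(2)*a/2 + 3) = -sqrt(2)*a^6/2 + a^5/4 + sqrt(2)*a^5 + a^4/2 + 45*sqrt(2)*a^4/8 - 45*sqrt(2)*a^3/4 + 55*a^3/4 - 99*a^2/2 + 23*sqrt(2)*a^2/4 - 95*sqrt(2)*a/2 + 3*a/2 - 35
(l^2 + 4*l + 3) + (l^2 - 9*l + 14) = 2*l^2 - 5*l + 17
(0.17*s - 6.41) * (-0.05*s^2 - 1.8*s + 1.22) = -0.0085*s^3 + 0.0145*s^2 + 11.7454*s - 7.8202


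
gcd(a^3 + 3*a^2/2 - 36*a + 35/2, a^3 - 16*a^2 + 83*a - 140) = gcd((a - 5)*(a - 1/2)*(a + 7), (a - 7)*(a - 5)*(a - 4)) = a - 5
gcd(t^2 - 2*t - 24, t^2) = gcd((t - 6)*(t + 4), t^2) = 1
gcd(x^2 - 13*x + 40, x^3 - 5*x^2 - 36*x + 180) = x - 5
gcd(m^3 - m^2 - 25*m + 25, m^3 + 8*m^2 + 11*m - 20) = m^2 + 4*m - 5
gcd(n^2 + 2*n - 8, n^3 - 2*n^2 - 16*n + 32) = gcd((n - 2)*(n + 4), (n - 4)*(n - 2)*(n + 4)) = n^2 + 2*n - 8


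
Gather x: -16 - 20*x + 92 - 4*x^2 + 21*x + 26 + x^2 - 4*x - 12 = -3*x^2 - 3*x + 90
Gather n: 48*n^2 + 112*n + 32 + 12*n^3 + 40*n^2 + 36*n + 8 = 12*n^3 + 88*n^2 + 148*n + 40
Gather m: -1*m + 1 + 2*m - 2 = m - 1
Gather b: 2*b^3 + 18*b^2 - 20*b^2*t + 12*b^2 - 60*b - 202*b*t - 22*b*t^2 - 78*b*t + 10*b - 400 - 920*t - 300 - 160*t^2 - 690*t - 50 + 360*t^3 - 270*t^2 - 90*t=2*b^3 + b^2*(30 - 20*t) + b*(-22*t^2 - 280*t - 50) + 360*t^3 - 430*t^2 - 1700*t - 750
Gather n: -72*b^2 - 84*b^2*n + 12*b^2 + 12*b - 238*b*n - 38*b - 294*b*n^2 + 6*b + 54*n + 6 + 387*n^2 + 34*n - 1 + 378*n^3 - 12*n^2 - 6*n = -60*b^2 - 20*b + 378*n^3 + n^2*(375 - 294*b) + n*(-84*b^2 - 238*b + 82) + 5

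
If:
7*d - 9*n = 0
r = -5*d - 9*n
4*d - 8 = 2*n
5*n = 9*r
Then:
No Solution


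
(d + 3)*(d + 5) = d^2 + 8*d + 15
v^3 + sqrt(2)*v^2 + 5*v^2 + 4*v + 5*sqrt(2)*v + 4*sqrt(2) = (v + 1)*(v + 4)*(v + sqrt(2))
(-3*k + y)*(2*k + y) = -6*k^2 - k*y + y^2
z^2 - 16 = (z - 4)*(z + 4)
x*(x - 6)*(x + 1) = x^3 - 5*x^2 - 6*x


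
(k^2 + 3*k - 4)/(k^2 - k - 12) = (-k^2 - 3*k + 4)/(-k^2 + k + 12)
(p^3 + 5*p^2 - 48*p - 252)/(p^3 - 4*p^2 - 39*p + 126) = (p + 6)/(p - 3)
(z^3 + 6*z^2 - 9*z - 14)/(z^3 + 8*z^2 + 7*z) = (z - 2)/z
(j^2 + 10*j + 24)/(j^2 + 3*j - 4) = (j + 6)/(j - 1)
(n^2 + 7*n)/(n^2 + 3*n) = (n + 7)/(n + 3)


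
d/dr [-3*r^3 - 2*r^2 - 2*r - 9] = -9*r^2 - 4*r - 2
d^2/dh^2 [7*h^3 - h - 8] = 42*h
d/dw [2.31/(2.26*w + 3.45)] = -5.2206/(2.26*w + 3.45)^2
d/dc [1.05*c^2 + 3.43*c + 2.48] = 2.1*c + 3.43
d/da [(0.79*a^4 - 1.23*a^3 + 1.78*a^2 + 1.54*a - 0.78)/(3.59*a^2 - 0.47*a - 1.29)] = (5.6722*a^5 - 5.5296*a^4 - 2.9202*a^3 - 1.6051*a^2 + 1.008*a - 2.3532)/(12.8881*a^4 - 3.3746*a^3 - 9.0413*a^2 + 1.2126*a + 1.6641)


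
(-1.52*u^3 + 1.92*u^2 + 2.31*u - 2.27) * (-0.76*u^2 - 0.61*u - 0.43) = 1.1552*u^5 - 0.532*u^4 - 2.2732*u^3 - 0.5095*u^2 + 0.3914*u + 0.9761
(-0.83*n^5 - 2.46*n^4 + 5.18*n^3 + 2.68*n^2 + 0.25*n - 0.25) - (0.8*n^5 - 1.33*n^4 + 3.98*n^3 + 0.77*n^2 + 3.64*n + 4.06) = -1.63*n^5 - 1.13*n^4 + 1.2*n^3 + 1.91*n^2 - 3.39*n - 4.31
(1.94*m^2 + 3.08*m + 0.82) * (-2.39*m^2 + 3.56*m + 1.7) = -4.6366*m^4 - 0.454800000000001*m^3 + 12.303*m^2 + 8.1552*m + 1.394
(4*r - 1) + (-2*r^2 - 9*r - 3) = -2*r^2 - 5*r - 4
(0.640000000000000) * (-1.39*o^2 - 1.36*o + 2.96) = -0.8896*o^2 - 0.8704*o + 1.8944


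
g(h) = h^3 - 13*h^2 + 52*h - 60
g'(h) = 3*h^2 - 26*h + 52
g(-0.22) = -72.08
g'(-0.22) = 57.87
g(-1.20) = -142.85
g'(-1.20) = 87.52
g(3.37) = 5.87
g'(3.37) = -1.55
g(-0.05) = -62.63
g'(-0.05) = 53.31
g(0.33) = -44.22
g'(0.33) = 43.75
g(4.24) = 3.00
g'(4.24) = -4.31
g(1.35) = -11.03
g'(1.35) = 22.37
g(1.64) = -5.27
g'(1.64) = 17.43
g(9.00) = 84.00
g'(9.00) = 61.00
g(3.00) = 6.00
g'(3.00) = 1.00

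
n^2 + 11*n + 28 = (n + 4)*(n + 7)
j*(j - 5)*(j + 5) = j^3 - 25*j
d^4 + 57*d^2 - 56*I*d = d*(d - 7*I)*(d - I)*(d + 8*I)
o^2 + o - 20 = (o - 4)*(o + 5)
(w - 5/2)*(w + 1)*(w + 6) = w^3 + 9*w^2/2 - 23*w/2 - 15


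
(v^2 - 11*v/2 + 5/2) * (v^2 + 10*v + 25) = v^4 + 9*v^3/2 - 55*v^2/2 - 225*v/2 + 125/2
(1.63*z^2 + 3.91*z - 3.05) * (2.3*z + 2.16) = 3.749*z^3 + 12.5138*z^2 + 1.4306*z - 6.588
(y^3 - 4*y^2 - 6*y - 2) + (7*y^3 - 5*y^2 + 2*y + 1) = 8*y^3 - 9*y^2 - 4*y - 1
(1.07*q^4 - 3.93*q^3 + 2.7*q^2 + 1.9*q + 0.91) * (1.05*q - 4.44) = 1.1235*q^5 - 8.8773*q^4 + 20.2842*q^3 - 9.993*q^2 - 7.4805*q - 4.0404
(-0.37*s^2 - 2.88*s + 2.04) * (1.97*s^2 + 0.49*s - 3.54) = -0.7289*s^4 - 5.8549*s^3 + 3.9174*s^2 + 11.1948*s - 7.2216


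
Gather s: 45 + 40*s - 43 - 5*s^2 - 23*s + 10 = -5*s^2 + 17*s + 12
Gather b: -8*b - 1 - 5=-8*b - 6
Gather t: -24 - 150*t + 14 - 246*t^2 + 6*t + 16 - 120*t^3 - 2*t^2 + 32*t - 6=-120*t^3 - 248*t^2 - 112*t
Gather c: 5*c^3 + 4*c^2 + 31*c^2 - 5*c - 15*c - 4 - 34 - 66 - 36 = 5*c^3 + 35*c^2 - 20*c - 140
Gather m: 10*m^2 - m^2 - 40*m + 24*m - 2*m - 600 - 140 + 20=9*m^2 - 18*m - 720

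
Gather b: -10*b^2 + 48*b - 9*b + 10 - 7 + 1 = -10*b^2 + 39*b + 4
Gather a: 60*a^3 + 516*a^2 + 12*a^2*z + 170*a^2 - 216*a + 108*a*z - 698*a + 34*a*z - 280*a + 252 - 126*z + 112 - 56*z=60*a^3 + a^2*(12*z + 686) + a*(142*z - 1194) - 182*z + 364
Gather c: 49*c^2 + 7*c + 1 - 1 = 49*c^2 + 7*c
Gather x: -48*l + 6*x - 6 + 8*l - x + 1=-40*l + 5*x - 5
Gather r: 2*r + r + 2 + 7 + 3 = 3*r + 12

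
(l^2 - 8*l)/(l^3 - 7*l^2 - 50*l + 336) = l/(l^2 + l - 42)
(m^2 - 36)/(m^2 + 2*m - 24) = (m - 6)/(m - 4)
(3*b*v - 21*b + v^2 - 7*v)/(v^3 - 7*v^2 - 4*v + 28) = (3*b + v)/(v^2 - 4)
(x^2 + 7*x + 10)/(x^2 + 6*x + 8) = (x + 5)/(x + 4)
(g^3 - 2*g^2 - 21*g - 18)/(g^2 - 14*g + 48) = (g^2 + 4*g + 3)/(g - 8)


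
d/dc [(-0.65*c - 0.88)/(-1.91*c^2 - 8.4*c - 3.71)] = (1.2415*c^2 + 5.46*c - (0.65*c + 0.88)*(3.82*c + 8.4) + 2.4115)/(1.91*c^2 + 8.4*c + 3.71)^2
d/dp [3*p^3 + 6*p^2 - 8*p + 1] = 9*p^2 + 12*p - 8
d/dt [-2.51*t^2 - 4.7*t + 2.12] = -5.02*t - 4.7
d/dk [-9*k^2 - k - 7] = -18*k - 1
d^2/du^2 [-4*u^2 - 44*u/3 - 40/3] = -8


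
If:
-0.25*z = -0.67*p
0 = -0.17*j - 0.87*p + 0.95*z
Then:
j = 3.67866549604917*z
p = 0.373134328358209*z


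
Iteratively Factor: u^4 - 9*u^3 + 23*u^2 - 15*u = (u)*(u^3 - 9*u^2 + 23*u - 15) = u*(u - 3)*(u^2 - 6*u + 5) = u*(u - 5)*(u - 3)*(u - 1)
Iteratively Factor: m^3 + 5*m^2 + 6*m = (m + 2)*(m^2 + 3*m) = (m + 2)*(m + 3)*(m)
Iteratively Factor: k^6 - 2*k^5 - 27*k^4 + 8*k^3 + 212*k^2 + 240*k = (k - 5)*(k^5 + 3*k^4 - 12*k^3 - 52*k^2 - 48*k) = k*(k - 5)*(k^4 + 3*k^3 - 12*k^2 - 52*k - 48) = k*(k - 5)*(k + 2)*(k^3 + k^2 - 14*k - 24) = k*(k - 5)*(k + 2)^2*(k^2 - k - 12) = k*(k - 5)*(k - 4)*(k + 2)^2*(k + 3)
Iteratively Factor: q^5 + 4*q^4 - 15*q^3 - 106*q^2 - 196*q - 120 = (q + 2)*(q^4 + 2*q^3 - 19*q^2 - 68*q - 60) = (q + 2)*(q + 3)*(q^3 - q^2 - 16*q - 20) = (q + 2)^2*(q + 3)*(q^2 - 3*q - 10) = (q - 5)*(q + 2)^2*(q + 3)*(q + 2)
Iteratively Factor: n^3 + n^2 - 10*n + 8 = (n - 2)*(n^2 + 3*n - 4) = (n - 2)*(n + 4)*(n - 1)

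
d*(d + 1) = d^2 + d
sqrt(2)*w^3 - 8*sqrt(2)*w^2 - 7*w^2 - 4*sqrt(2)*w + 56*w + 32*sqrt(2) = (w - 8)*(w - 4*sqrt(2))*(sqrt(2)*w + 1)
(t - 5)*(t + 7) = t^2 + 2*t - 35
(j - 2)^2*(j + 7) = j^3 + 3*j^2 - 24*j + 28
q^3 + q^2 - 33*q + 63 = (q - 3)^2*(q + 7)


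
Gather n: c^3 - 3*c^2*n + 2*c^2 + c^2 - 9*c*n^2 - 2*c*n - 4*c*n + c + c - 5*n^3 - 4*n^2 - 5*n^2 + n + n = c^3 + 3*c^2 + 2*c - 5*n^3 + n^2*(-9*c - 9) + n*(-3*c^2 - 6*c + 2)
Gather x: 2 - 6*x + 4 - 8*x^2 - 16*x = -8*x^2 - 22*x + 6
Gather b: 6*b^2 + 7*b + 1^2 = 6*b^2 + 7*b + 1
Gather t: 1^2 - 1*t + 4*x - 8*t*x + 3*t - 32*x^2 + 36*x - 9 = t*(2 - 8*x) - 32*x^2 + 40*x - 8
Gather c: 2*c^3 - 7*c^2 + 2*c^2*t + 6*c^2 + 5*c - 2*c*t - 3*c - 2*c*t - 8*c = 2*c^3 + c^2*(2*t - 1) + c*(-4*t - 6)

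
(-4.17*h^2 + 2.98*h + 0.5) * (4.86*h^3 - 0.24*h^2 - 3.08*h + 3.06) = -20.2662*h^5 + 15.4836*h^4 + 14.5584*h^3 - 22.0586*h^2 + 7.5788*h + 1.53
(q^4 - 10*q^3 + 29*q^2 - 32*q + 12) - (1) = q^4 - 10*q^3 + 29*q^2 - 32*q + 11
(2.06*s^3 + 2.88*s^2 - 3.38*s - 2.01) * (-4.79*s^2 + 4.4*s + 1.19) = -9.8674*s^5 - 4.7312*s^4 + 31.3136*s^3 - 1.8169*s^2 - 12.8662*s - 2.3919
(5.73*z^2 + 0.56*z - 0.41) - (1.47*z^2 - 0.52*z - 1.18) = 4.26*z^2 + 1.08*z + 0.77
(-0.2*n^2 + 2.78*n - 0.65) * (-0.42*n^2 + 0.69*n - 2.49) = 0.084*n^4 - 1.3056*n^3 + 2.6892*n^2 - 7.3707*n + 1.6185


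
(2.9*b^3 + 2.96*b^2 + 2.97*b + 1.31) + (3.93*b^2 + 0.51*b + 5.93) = 2.9*b^3 + 6.89*b^2 + 3.48*b + 7.24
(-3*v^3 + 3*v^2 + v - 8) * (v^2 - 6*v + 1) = -3*v^5 + 21*v^4 - 20*v^3 - 11*v^2 + 49*v - 8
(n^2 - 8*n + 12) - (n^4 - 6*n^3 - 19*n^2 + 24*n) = -n^4 + 6*n^3 + 20*n^2 - 32*n + 12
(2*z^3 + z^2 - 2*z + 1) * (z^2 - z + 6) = 2*z^5 - z^4 + 9*z^3 + 9*z^2 - 13*z + 6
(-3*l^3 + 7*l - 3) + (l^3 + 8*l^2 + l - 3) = -2*l^3 + 8*l^2 + 8*l - 6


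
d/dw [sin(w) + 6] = cos(w)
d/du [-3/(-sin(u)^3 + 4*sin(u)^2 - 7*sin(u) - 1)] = 3*(-3*sin(u)^2 + 8*sin(u) - 7)*cos(u)/(sin(u)^3 - 4*sin(u)^2 + 7*sin(u) + 1)^2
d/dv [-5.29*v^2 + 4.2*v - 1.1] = 4.2 - 10.58*v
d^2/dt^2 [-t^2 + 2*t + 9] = -2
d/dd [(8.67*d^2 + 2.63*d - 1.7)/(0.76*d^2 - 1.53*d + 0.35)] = (-15.2639*d^2 + 8.653*d - 1.6805)/(0.5776*d^4 - 2.3256*d^3 + 2.8729*d^2 - 1.071*d + 0.1225)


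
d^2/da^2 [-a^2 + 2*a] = -2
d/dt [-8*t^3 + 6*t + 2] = 6 - 24*t^2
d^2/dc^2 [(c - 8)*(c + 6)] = 2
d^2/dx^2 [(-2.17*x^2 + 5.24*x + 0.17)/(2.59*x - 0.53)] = (15.447544 - 1.4210854715202e-14*x)/(17.373979*x^3 - 10.665879*x^2 + 2.182593*x - 0.148877)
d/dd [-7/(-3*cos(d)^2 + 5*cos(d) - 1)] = 7*(6*cos(d) - 5)*sin(d)/(3*cos(d)^2 - 5*cos(d) + 1)^2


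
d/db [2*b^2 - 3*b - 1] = 4*b - 3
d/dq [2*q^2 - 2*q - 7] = 4*q - 2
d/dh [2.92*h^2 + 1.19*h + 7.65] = 5.84*h + 1.19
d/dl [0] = 0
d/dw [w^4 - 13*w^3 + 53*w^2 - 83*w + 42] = 4*w^3 - 39*w^2 + 106*w - 83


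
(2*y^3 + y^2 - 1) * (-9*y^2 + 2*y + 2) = -18*y^5 - 5*y^4 + 6*y^3 + 11*y^2 - 2*y - 2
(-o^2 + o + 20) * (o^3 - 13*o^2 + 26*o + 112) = -o^5 + 14*o^4 - 19*o^3 - 346*o^2 + 632*o + 2240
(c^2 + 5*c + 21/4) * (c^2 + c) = c^4 + 6*c^3 + 41*c^2/4 + 21*c/4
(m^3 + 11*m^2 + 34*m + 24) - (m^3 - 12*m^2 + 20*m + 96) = 23*m^2 + 14*m - 72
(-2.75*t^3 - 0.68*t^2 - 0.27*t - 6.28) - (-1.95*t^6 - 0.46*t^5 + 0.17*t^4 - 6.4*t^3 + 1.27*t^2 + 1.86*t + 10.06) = 1.95*t^6 + 0.46*t^5 - 0.17*t^4 + 3.65*t^3 - 1.95*t^2 - 2.13*t - 16.34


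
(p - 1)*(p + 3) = p^2 + 2*p - 3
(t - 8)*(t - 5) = t^2 - 13*t + 40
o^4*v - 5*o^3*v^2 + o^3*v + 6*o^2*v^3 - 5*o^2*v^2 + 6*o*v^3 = o*(o - 3*v)*(o - 2*v)*(o*v + v)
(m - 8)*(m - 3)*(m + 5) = m^3 - 6*m^2 - 31*m + 120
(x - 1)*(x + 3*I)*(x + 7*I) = x^3 - x^2 + 10*I*x^2 - 21*x - 10*I*x + 21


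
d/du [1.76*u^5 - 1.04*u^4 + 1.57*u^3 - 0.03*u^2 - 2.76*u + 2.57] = 8.8*u^4 - 4.16*u^3 + 4.71*u^2 - 0.06*u - 2.76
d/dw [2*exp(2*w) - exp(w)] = (4*exp(w) - 1)*exp(w)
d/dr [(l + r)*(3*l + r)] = 4*l + 2*r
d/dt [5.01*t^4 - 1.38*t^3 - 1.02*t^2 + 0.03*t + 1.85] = 20.04*t^3 - 4.14*t^2 - 2.04*t + 0.03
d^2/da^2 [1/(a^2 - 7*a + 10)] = 2*(-a^2 + 7*a + (2*a - 7)^2 - 10)/(a^2 - 7*a + 10)^3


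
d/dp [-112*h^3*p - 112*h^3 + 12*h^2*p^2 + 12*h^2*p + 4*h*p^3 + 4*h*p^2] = 4*h*(-28*h^2 + 6*h*p + 3*h + 3*p^2 + 2*p)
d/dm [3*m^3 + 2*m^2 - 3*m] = 9*m^2 + 4*m - 3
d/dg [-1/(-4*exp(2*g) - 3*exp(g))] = (-8*exp(g) - 3)*exp(-g)/(4*exp(g) + 3)^2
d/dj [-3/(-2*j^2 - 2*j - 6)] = 3*(-2*j - 1)/(2*(j^2 + j + 3)^2)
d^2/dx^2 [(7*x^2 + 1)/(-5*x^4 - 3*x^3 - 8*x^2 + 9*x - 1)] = 2*(-525*x^8 - 315*x^7 - 33*x^6 - 2115*x^5 - 561*x^4 - 459*x^3 + 87*x^2 + 225*x - 80)/(125*x^12 + 225*x^11 + 735*x^10 + 72*x^9 + 441*x^8 - 1737*x^7 + 698*x^6 - 1125*x^5 + 1989*x^4 - 1152*x^3 + 267*x^2 - 27*x + 1)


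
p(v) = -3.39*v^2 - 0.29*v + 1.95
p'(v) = -6.78*v - 0.29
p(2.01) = -12.33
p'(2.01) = -13.92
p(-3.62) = -41.42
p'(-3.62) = 24.25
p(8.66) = -254.80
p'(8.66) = -59.00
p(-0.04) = 1.96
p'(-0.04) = -0.02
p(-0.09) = 1.95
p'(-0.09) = 0.32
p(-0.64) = 0.75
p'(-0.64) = 4.05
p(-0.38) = 1.57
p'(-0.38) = 2.29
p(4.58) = -70.49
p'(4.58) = -31.34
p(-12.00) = -482.73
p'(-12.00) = 81.07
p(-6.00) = -118.35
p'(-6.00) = 40.39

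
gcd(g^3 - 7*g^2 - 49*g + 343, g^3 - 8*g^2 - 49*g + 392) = g^2 - 49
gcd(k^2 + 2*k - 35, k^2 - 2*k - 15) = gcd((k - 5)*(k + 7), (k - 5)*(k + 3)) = k - 5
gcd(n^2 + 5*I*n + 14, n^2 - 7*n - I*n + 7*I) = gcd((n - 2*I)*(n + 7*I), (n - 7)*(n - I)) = 1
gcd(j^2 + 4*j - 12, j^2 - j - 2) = j - 2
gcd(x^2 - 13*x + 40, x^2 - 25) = x - 5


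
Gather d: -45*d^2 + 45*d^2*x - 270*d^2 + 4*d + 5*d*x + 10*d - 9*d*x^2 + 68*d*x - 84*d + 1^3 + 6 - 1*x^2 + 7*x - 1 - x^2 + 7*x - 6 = d^2*(45*x - 315) + d*(-9*x^2 + 73*x - 70) - 2*x^2 + 14*x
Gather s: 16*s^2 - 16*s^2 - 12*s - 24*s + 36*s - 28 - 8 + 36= 0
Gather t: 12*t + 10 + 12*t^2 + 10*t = 12*t^2 + 22*t + 10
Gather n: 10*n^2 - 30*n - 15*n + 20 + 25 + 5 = 10*n^2 - 45*n + 50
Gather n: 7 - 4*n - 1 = 6 - 4*n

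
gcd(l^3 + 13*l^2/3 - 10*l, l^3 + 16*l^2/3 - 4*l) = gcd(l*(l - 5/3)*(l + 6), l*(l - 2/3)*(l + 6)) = l^2 + 6*l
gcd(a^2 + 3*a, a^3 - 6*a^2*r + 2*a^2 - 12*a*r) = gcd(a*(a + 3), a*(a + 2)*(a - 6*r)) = a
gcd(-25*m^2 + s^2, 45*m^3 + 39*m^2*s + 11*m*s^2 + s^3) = 5*m + s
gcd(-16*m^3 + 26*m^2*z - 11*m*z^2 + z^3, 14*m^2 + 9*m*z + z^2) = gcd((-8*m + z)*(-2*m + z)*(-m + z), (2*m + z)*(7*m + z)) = 1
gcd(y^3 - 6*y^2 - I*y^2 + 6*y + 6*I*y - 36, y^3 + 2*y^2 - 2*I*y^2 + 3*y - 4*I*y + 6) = y - 3*I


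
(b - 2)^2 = b^2 - 4*b + 4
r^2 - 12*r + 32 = (r - 8)*(r - 4)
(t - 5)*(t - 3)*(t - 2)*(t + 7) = t^4 - 3*t^3 - 39*t^2 + 187*t - 210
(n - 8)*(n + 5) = n^2 - 3*n - 40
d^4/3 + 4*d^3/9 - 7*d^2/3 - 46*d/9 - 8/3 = (d/3 + 1/3)*(d - 3)*(d + 4/3)*(d + 2)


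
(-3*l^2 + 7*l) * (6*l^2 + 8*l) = -18*l^4 + 18*l^3 + 56*l^2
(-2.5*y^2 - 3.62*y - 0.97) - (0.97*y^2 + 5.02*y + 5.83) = -3.47*y^2 - 8.64*y - 6.8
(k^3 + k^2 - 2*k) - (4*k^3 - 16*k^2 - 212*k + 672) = -3*k^3 + 17*k^2 + 210*k - 672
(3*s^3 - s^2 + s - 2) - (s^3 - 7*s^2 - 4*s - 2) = 2*s^3 + 6*s^2 + 5*s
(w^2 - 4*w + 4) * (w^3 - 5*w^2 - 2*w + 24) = w^5 - 9*w^4 + 22*w^3 + 12*w^2 - 104*w + 96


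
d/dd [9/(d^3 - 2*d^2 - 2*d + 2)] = 9*(-3*d^2 + 4*d + 2)/(d^3 - 2*d^2 - 2*d + 2)^2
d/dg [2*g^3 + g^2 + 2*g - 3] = 6*g^2 + 2*g + 2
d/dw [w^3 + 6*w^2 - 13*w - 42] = 3*w^2 + 12*w - 13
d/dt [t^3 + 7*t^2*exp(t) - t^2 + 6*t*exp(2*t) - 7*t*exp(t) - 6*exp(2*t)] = 7*t^2*exp(t) + 3*t^2 + 12*t*exp(2*t) + 7*t*exp(t) - 2*t - 6*exp(2*t) - 7*exp(t)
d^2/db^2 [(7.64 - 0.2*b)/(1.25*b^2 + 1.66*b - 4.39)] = (-(0.2*b - 7.64)*(2.5*b + 1.66)*(5.0*b + 3.32) + (1.5*b - 18.436)*(1.25*b^2 + 1.66*b - 4.39))/(1.25*b^2 + 1.66*b - 4.39)^3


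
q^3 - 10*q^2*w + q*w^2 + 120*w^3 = (q - 8*w)*(q - 5*w)*(q + 3*w)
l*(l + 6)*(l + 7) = l^3 + 13*l^2 + 42*l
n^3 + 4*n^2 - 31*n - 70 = (n - 5)*(n + 2)*(n + 7)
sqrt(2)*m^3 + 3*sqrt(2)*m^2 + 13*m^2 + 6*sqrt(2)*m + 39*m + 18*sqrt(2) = (m + 3)*(m + 6*sqrt(2))*(sqrt(2)*m + 1)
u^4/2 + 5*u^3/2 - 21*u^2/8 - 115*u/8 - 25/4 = (u/2 + 1)*(u - 5/2)*(u + 1/2)*(u + 5)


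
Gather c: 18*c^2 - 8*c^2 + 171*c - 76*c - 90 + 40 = 10*c^2 + 95*c - 50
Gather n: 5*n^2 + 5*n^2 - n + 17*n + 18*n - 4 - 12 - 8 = 10*n^2 + 34*n - 24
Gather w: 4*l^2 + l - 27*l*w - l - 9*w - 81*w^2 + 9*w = 4*l^2 - 27*l*w - 81*w^2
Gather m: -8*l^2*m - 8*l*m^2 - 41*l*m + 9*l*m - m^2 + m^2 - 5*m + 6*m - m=-8*l*m^2 + m*(-8*l^2 - 32*l)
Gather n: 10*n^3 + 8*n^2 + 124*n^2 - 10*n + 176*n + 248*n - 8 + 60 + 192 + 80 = 10*n^3 + 132*n^2 + 414*n + 324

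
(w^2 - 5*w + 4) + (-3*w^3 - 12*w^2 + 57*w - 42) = -3*w^3 - 11*w^2 + 52*w - 38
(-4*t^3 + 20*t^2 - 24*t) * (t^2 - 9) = -4*t^5 + 20*t^4 + 12*t^3 - 180*t^2 + 216*t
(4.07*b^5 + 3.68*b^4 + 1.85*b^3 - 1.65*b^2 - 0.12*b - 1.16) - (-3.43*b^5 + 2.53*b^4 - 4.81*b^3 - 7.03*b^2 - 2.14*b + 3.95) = 7.5*b^5 + 1.15*b^4 + 6.66*b^3 + 5.38*b^2 + 2.02*b - 5.11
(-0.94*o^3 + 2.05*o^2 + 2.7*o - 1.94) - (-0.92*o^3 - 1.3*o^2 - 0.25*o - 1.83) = -0.0199999999999999*o^3 + 3.35*o^2 + 2.95*o - 0.11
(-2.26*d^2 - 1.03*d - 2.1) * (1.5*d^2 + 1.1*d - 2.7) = -3.39*d^4 - 4.031*d^3 + 1.819*d^2 + 0.471*d + 5.67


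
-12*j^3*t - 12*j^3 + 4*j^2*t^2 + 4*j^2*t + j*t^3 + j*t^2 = (-2*j + t)*(6*j + t)*(j*t + j)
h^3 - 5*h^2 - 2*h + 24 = (h - 4)*(h - 3)*(h + 2)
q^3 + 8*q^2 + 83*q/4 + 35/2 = (q + 2)*(q + 5/2)*(q + 7/2)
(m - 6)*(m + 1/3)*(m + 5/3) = m^3 - 4*m^2 - 103*m/9 - 10/3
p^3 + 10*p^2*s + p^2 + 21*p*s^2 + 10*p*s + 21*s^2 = (p + 1)*(p + 3*s)*(p + 7*s)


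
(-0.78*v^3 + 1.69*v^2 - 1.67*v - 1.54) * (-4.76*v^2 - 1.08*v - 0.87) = 3.7128*v^5 - 7.202*v^4 + 6.8026*v^3 + 7.6637*v^2 + 3.1161*v + 1.3398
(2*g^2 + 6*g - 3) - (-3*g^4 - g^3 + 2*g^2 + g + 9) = 3*g^4 + g^3 + 5*g - 12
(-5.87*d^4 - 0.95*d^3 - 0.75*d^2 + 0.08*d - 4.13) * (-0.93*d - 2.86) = 5.4591*d^5 + 17.6717*d^4 + 3.4145*d^3 + 2.0706*d^2 + 3.6121*d + 11.8118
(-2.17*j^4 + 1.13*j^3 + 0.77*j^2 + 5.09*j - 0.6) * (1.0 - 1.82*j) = 3.9494*j^5 - 4.2266*j^4 - 0.2714*j^3 - 8.4938*j^2 + 6.182*j - 0.6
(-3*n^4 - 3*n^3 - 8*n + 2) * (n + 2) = -3*n^5 - 9*n^4 - 6*n^3 - 8*n^2 - 14*n + 4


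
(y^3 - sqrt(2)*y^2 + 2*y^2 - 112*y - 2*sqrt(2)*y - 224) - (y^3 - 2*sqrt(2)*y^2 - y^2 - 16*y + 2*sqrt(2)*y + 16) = sqrt(2)*y^2 + 3*y^2 - 96*y - 4*sqrt(2)*y - 240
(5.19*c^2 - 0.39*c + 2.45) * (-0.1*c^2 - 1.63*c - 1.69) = -0.519*c^4 - 8.4207*c^3 - 8.3804*c^2 - 3.3344*c - 4.1405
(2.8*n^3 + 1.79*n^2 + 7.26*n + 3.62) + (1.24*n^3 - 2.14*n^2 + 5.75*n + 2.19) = 4.04*n^3 - 0.35*n^2 + 13.01*n + 5.81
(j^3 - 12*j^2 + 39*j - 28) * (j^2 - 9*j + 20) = j^5 - 21*j^4 + 167*j^3 - 619*j^2 + 1032*j - 560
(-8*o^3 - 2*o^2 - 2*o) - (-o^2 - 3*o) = -8*o^3 - o^2 + o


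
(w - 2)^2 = w^2 - 4*w + 4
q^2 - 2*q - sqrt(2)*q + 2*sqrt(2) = (q - 2)*(q - sqrt(2))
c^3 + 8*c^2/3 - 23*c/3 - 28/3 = (c - 7/3)*(c + 1)*(c + 4)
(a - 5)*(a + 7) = a^2 + 2*a - 35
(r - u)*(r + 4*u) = r^2 + 3*r*u - 4*u^2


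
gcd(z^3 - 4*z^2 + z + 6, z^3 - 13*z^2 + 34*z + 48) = z + 1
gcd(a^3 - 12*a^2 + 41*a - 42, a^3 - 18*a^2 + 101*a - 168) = a^2 - 10*a + 21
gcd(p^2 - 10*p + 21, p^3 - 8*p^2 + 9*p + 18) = p - 3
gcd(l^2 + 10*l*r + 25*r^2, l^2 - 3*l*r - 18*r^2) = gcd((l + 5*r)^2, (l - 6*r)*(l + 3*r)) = 1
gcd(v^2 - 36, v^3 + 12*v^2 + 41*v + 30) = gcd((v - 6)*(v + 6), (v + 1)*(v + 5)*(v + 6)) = v + 6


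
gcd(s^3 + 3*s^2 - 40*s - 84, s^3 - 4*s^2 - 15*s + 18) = s - 6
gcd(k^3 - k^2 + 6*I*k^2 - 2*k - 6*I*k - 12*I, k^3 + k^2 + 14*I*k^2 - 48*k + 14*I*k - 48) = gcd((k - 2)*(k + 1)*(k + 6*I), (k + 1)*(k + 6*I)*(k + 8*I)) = k^2 + k*(1 + 6*I) + 6*I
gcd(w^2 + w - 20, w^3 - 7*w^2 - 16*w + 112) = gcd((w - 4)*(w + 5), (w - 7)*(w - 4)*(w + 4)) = w - 4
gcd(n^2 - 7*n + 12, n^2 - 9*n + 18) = n - 3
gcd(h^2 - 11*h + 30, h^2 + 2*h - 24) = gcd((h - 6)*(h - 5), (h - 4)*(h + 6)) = 1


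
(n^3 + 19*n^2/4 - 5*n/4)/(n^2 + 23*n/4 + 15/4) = n*(4*n - 1)/(4*n + 3)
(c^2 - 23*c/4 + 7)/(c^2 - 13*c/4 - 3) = (4*c - 7)/(4*c + 3)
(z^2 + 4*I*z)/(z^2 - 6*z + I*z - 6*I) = z*(z + 4*I)/(z^2 + z*(-6 + I) - 6*I)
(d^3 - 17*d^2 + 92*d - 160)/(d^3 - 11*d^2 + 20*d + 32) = (d - 5)/(d + 1)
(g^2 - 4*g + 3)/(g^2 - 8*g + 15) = (g - 1)/(g - 5)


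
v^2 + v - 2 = (v - 1)*(v + 2)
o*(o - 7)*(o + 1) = o^3 - 6*o^2 - 7*o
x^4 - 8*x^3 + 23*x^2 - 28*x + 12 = (x - 3)*(x - 2)^2*(x - 1)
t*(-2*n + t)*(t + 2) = -2*n*t^2 - 4*n*t + t^3 + 2*t^2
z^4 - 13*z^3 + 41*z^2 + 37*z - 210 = (z - 7)*(z - 5)*(z - 3)*(z + 2)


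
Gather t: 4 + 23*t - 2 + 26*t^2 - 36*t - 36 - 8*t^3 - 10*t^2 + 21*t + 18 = -8*t^3 + 16*t^2 + 8*t - 16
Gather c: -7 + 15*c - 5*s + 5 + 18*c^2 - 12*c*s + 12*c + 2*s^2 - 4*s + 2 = 18*c^2 + c*(27 - 12*s) + 2*s^2 - 9*s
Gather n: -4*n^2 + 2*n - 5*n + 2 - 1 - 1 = -4*n^2 - 3*n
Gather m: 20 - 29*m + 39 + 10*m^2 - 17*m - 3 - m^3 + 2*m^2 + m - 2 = -m^3 + 12*m^2 - 45*m + 54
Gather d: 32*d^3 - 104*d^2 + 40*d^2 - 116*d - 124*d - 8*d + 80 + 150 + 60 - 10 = 32*d^3 - 64*d^2 - 248*d + 280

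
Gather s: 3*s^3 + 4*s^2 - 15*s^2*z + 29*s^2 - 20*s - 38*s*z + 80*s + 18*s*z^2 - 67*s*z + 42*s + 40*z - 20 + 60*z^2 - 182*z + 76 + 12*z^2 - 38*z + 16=3*s^3 + s^2*(33 - 15*z) + s*(18*z^2 - 105*z + 102) + 72*z^2 - 180*z + 72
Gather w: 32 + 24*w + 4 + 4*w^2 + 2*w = 4*w^2 + 26*w + 36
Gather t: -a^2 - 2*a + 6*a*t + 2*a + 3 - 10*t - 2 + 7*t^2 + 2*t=-a^2 + 7*t^2 + t*(6*a - 8) + 1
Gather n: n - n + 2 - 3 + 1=0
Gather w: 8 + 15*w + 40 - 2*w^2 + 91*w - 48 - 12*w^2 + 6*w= -14*w^2 + 112*w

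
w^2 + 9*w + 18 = (w + 3)*(w + 6)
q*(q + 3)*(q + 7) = q^3 + 10*q^2 + 21*q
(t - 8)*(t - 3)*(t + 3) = t^3 - 8*t^2 - 9*t + 72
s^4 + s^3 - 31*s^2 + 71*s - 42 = (s - 3)*(s - 2)*(s - 1)*(s + 7)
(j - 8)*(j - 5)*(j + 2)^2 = j^4 - 9*j^3 - 8*j^2 + 108*j + 160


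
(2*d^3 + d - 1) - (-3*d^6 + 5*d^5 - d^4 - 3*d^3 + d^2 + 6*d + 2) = 3*d^6 - 5*d^5 + d^4 + 5*d^3 - d^2 - 5*d - 3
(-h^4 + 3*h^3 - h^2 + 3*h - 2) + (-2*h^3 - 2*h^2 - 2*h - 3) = -h^4 + h^3 - 3*h^2 + h - 5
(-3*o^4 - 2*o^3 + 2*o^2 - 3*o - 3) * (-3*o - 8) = 9*o^5 + 30*o^4 + 10*o^3 - 7*o^2 + 33*o + 24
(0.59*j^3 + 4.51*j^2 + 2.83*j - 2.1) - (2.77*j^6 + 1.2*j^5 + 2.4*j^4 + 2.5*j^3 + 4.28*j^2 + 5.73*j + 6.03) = -2.77*j^6 - 1.2*j^5 - 2.4*j^4 - 1.91*j^3 + 0.23*j^2 - 2.9*j - 8.13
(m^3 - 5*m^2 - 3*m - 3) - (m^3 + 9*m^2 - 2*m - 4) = -14*m^2 - m + 1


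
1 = 1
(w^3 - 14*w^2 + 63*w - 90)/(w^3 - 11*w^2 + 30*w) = (w - 3)/w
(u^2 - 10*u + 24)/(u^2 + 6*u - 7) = (u^2 - 10*u + 24)/(u^2 + 6*u - 7)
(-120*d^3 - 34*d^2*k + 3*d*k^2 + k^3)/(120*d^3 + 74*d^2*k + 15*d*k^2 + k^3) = (-6*d + k)/(6*d + k)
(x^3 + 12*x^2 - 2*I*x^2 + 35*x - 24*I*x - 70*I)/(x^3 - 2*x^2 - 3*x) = (x^3 + 2*x^2*(6 - I) + x*(35 - 24*I) - 70*I)/(x*(x^2 - 2*x - 3))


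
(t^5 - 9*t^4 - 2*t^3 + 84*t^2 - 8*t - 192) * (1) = t^5 - 9*t^4 - 2*t^3 + 84*t^2 - 8*t - 192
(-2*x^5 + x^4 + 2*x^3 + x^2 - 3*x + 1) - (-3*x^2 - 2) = -2*x^5 + x^4 + 2*x^3 + 4*x^2 - 3*x + 3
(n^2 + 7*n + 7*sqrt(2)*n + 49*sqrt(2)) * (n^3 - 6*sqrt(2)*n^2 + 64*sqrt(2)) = n^5 + sqrt(2)*n^4 + 7*n^4 - 84*n^3 + 7*sqrt(2)*n^3 - 588*n^2 + 64*sqrt(2)*n^2 + 448*sqrt(2)*n + 896*n + 6272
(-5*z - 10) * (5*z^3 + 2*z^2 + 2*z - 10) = -25*z^4 - 60*z^3 - 30*z^2 + 30*z + 100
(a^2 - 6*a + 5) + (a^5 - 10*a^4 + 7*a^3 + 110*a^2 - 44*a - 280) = a^5 - 10*a^4 + 7*a^3 + 111*a^2 - 50*a - 275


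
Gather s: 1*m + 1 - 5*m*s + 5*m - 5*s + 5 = 6*m + s*(-5*m - 5) + 6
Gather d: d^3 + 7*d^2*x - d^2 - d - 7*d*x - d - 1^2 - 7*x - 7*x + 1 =d^3 + d^2*(7*x - 1) + d*(-7*x - 2) - 14*x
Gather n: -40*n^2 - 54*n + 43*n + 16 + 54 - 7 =-40*n^2 - 11*n + 63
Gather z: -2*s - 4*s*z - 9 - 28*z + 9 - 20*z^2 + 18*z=-2*s - 20*z^2 + z*(-4*s - 10)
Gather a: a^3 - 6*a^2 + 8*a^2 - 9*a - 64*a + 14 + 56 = a^3 + 2*a^2 - 73*a + 70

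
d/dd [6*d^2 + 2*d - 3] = 12*d + 2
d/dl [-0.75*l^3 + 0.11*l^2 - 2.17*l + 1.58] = -2.25*l^2 + 0.22*l - 2.17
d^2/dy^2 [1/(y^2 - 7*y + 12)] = 2*(-y^2 + 7*y + (2*y - 7)^2 - 12)/(y^2 - 7*y + 12)^3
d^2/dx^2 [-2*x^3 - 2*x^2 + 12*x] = -12*x - 4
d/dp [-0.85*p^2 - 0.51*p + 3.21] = -1.7*p - 0.51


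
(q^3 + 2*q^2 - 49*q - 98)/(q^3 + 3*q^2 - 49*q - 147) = (q + 2)/(q + 3)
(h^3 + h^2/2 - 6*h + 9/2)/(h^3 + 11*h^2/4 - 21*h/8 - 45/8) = 4*(h - 1)/(4*h + 5)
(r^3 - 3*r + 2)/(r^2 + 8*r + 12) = (r^2 - 2*r + 1)/(r + 6)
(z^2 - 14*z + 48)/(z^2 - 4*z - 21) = (-z^2 + 14*z - 48)/(-z^2 + 4*z + 21)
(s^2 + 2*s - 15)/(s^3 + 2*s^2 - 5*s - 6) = (s^2 + 2*s - 15)/(s^3 + 2*s^2 - 5*s - 6)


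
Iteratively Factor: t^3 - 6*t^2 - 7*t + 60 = (t + 3)*(t^2 - 9*t + 20) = (t - 5)*(t + 3)*(t - 4)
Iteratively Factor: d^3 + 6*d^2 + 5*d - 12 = (d + 4)*(d^2 + 2*d - 3) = (d + 3)*(d + 4)*(d - 1)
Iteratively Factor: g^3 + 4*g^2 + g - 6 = (g + 2)*(g^2 + 2*g - 3) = (g + 2)*(g + 3)*(g - 1)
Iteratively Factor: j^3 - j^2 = (j)*(j^2 - j) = j^2*(j - 1)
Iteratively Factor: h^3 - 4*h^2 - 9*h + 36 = (h - 4)*(h^2 - 9) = (h - 4)*(h + 3)*(h - 3)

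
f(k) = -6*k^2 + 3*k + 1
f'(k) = 3 - 12*k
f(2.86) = -39.50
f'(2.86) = -31.32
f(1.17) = -3.70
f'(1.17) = -11.04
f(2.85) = -39.18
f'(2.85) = -31.20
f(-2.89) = -57.78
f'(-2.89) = 37.68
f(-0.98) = -7.70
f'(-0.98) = 14.76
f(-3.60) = -87.56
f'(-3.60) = 46.20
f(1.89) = -14.76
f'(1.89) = -19.68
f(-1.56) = -18.28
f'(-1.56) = 21.72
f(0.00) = 1.00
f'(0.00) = 3.00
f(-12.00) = -899.00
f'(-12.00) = 147.00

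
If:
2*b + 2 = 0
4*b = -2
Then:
No Solution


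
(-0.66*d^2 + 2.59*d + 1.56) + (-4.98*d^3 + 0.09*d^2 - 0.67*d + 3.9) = -4.98*d^3 - 0.57*d^2 + 1.92*d + 5.46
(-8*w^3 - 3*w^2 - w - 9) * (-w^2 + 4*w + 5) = 8*w^5 - 29*w^4 - 51*w^3 - 10*w^2 - 41*w - 45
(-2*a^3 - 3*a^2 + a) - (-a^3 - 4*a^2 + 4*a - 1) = -a^3 + a^2 - 3*a + 1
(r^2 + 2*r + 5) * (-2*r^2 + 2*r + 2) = -2*r^4 - 2*r^3 - 4*r^2 + 14*r + 10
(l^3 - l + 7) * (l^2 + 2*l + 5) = l^5 + 2*l^4 + 4*l^3 + 5*l^2 + 9*l + 35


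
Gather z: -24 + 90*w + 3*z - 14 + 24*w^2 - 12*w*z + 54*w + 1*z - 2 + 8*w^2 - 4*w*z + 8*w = 32*w^2 + 152*w + z*(4 - 16*w) - 40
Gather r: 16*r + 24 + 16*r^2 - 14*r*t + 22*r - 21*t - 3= 16*r^2 + r*(38 - 14*t) - 21*t + 21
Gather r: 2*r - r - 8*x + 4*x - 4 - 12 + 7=r - 4*x - 9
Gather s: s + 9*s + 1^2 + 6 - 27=10*s - 20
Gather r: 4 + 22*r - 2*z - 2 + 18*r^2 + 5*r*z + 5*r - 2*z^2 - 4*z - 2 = 18*r^2 + r*(5*z + 27) - 2*z^2 - 6*z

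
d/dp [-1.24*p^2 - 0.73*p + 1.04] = -2.48*p - 0.73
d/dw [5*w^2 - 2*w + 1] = 10*w - 2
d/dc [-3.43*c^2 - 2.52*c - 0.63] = -6.86*c - 2.52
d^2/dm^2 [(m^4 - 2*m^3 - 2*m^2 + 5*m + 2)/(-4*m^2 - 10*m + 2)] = (-4*m^6 - 30*m^5 - 69*m^4 + 54*m^3 - 48*m^2 - 84*m - 77)/(8*m^6 + 60*m^5 + 138*m^4 + 65*m^3 - 69*m^2 + 15*m - 1)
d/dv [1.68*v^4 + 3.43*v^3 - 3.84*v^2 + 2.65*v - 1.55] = 6.72*v^3 + 10.29*v^2 - 7.68*v + 2.65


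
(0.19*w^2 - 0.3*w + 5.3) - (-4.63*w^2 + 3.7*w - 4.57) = 4.82*w^2 - 4.0*w + 9.87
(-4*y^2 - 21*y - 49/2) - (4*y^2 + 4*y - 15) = -8*y^2 - 25*y - 19/2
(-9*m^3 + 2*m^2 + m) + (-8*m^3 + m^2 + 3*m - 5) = -17*m^3 + 3*m^2 + 4*m - 5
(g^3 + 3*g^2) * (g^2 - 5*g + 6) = g^5 - 2*g^4 - 9*g^3 + 18*g^2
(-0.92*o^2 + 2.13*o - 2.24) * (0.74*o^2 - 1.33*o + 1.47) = -0.6808*o^4 + 2.7998*o^3 - 5.8429*o^2 + 6.1103*o - 3.2928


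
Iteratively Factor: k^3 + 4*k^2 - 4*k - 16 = (k + 2)*(k^2 + 2*k - 8) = (k + 2)*(k + 4)*(k - 2)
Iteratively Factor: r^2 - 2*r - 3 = (r + 1)*(r - 3)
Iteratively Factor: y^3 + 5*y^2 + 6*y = (y)*(y^2 + 5*y + 6) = y*(y + 3)*(y + 2)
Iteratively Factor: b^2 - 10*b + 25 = (b - 5)*(b - 5)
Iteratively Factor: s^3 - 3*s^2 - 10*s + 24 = (s - 2)*(s^2 - s - 12) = (s - 4)*(s - 2)*(s + 3)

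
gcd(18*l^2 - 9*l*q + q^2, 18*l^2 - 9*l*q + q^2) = 18*l^2 - 9*l*q + q^2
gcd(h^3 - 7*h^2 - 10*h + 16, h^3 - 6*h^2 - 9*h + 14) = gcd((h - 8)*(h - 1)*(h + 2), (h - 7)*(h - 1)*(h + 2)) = h^2 + h - 2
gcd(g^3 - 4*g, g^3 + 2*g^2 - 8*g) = g^2 - 2*g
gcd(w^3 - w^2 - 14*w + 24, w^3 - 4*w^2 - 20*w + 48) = w^2 + 2*w - 8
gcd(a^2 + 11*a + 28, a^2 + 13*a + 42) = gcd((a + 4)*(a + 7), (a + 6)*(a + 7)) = a + 7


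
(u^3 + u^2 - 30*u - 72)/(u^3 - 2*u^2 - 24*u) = (u + 3)/u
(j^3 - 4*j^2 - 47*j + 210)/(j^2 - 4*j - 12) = (j^2 + 2*j - 35)/(j + 2)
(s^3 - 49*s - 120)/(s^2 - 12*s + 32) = (s^2 + 8*s + 15)/(s - 4)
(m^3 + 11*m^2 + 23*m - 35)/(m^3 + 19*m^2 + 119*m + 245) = (m - 1)/(m + 7)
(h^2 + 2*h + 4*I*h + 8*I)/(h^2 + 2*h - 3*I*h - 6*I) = (h + 4*I)/(h - 3*I)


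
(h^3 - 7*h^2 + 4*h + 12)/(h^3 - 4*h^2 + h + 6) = (h - 6)/(h - 3)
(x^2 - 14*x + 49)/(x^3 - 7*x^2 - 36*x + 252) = (x - 7)/(x^2 - 36)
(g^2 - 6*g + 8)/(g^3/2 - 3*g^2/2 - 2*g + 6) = 2*(g - 4)/(g^2 - g - 6)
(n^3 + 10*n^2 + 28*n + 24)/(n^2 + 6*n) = n + 4 + 4/n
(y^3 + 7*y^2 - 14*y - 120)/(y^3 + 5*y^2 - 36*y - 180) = (y - 4)/(y - 6)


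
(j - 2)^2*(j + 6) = j^3 + 2*j^2 - 20*j + 24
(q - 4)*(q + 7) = q^2 + 3*q - 28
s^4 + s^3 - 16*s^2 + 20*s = s*(s - 2)^2*(s + 5)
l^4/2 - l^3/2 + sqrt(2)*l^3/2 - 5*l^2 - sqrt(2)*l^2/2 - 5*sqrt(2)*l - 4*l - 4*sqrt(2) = (l/2 + 1)*(l - 4)*(l + 1)*(l + sqrt(2))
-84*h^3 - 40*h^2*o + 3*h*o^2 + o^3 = (-6*h + o)*(2*h + o)*(7*h + o)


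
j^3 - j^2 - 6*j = j*(j - 3)*(j + 2)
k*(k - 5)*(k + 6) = k^3 + k^2 - 30*k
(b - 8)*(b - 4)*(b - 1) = b^3 - 13*b^2 + 44*b - 32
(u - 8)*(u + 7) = u^2 - u - 56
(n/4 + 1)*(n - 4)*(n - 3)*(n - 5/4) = n^4/4 - 17*n^3/16 - 49*n^2/16 + 17*n - 15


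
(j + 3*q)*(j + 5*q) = j^2 + 8*j*q + 15*q^2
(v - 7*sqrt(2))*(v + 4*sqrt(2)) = v^2 - 3*sqrt(2)*v - 56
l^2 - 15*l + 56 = (l - 8)*(l - 7)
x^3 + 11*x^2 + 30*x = x*(x + 5)*(x + 6)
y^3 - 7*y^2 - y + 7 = (y - 7)*(y - 1)*(y + 1)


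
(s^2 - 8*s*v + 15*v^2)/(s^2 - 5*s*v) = (s - 3*v)/s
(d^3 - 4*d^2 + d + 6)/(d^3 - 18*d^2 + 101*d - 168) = (d^2 - d - 2)/(d^2 - 15*d + 56)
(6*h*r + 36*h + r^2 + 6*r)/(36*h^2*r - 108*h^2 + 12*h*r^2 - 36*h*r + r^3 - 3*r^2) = (r + 6)/(6*h*r - 18*h + r^2 - 3*r)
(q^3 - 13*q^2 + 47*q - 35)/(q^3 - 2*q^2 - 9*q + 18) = (q^3 - 13*q^2 + 47*q - 35)/(q^3 - 2*q^2 - 9*q + 18)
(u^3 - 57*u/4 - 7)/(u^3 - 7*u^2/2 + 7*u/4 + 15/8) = 2*(2*u^2 - u - 28)/(4*u^2 - 16*u + 15)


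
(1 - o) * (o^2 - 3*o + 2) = -o^3 + 4*o^2 - 5*o + 2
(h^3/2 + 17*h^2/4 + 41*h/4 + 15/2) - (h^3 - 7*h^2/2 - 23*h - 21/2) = -h^3/2 + 31*h^2/4 + 133*h/4 + 18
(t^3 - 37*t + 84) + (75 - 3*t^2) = t^3 - 3*t^2 - 37*t + 159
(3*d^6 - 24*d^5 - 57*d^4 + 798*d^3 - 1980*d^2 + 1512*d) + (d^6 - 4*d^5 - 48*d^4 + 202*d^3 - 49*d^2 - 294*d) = 4*d^6 - 28*d^5 - 105*d^4 + 1000*d^3 - 2029*d^2 + 1218*d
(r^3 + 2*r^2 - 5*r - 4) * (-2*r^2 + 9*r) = -2*r^5 + 5*r^4 + 28*r^3 - 37*r^2 - 36*r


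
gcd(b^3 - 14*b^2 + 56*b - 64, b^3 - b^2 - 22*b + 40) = b^2 - 6*b + 8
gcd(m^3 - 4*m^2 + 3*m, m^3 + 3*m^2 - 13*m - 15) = m - 3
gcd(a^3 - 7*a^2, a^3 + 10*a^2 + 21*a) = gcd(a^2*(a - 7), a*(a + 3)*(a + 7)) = a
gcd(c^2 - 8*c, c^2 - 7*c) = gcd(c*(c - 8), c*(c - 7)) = c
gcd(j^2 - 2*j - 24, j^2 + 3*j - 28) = 1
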